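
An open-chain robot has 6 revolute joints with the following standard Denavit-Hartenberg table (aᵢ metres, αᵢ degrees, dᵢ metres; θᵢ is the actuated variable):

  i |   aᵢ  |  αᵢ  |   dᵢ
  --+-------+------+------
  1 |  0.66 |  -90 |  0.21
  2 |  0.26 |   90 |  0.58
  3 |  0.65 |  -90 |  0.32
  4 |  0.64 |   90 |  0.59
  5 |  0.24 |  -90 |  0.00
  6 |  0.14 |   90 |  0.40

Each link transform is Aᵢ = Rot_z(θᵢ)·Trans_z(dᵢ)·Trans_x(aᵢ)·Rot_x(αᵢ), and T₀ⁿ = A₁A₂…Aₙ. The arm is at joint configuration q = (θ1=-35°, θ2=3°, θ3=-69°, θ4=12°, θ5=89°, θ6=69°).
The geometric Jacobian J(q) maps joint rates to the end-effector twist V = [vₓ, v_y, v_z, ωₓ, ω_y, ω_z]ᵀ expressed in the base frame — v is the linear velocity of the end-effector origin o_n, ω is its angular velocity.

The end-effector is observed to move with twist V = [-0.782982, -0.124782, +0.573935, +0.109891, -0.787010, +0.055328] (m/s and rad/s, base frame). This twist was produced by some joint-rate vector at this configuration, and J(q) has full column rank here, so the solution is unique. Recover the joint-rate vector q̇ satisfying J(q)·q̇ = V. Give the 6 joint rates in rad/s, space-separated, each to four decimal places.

o_n = [1.7429, -1.1073, 0.2779]
J₁: ẑ×o_n = [1.1073, 1.7429, -0.0000], ω = ẑ
J2: z=[0.5736, 0.8192, 0.0000] o=[0.5406, -0.3786, 0.2100] → [0.0556, -0.0389, -1.4028, 0.5736, 0.8192, 0.0000]
J3: z=[0.0429, -0.0300, 0.9986] o=[1.0860, -0.0524, 0.1964] → [1.0510, 0.6525, -0.0255, 0.0429, -0.0300, 0.9986]
J4: z=[0.9692, -0.2412, -0.0489] o=[0.9422, -0.6925, 0.5038] → [0.0342, 0.1798, -0.2089, 0.9692, -0.2412, -0.0489]
J5: z=[-0.0084, -0.2310, 0.9729] o=[1.3567, -1.4380, 0.3303] → [-0.3097, 0.3753, 0.0864, -0.0084, -0.2310, 0.9729]
J6: z=[0.2628, 0.9382, 0.2251] o=[1.5882, -1.4999, 0.3176] → [-0.1257, 0.0453, -0.0419, 0.2628, 0.9382, 0.2251]
q̇ = J⁺·V = [-0.1020, -0.4180, -0.4500, 0.4420, 0.6930, -0.2040]

-0.1020 -0.4180 -0.4500 0.4420 0.6930 -0.2040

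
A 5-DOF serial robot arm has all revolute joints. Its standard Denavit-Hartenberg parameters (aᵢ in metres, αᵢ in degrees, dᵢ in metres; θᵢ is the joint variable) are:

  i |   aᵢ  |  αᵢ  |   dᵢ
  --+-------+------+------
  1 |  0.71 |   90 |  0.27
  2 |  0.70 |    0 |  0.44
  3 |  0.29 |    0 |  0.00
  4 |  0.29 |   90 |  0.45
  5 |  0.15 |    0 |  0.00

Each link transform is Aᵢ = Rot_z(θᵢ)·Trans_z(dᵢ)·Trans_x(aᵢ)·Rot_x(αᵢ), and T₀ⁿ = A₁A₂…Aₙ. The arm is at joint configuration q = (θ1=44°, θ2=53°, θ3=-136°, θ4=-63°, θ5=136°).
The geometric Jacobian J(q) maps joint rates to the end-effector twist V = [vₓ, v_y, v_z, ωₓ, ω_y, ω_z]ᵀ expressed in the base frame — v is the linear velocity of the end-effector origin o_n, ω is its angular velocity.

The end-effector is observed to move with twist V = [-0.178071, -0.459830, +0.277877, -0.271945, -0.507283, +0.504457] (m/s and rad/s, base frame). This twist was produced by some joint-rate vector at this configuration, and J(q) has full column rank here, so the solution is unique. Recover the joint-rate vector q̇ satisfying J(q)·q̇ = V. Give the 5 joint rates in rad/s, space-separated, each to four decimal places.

-0.3080 0.5660 -0.3140 -0.0760 0.9800

o_n = [1.4212, -0.0096, 0.4394]
J₁: ẑ×o_n = [0.0096, 1.4212, -0.0000], ω = ẑ
J2: z=[0.6947, -0.7193, 0.0000] o=[0.5107, 0.4932, 0.2700] → [-0.1218, -0.1177, 0.3056, 0.6947, -0.7193, 0.0000]
J3: z=[0.6947, -0.7193, 0.0000] o=[1.1194, 0.4693, 0.8290] → [0.2803, 0.2707, -0.1156, 0.6947, -0.7193, 0.0000]
J4: z=[0.6947, -0.7193, 0.0000] o=[1.1448, 0.4939, 0.5412] → [0.0732, 0.0707, -0.1510, 0.6947, -0.7193, 0.0000]
J5: z=[-0.4022, -0.3884, 0.8290] o=[1.2845, 0.0032, 0.3790] → [-0.0128, 0.1376, 0.0583, -0.4022, -0.3884, 0.8290]
q̇ = J⁺·V = [-0.3080, 0.5660, -0.3140, -0.0760, 0.9800]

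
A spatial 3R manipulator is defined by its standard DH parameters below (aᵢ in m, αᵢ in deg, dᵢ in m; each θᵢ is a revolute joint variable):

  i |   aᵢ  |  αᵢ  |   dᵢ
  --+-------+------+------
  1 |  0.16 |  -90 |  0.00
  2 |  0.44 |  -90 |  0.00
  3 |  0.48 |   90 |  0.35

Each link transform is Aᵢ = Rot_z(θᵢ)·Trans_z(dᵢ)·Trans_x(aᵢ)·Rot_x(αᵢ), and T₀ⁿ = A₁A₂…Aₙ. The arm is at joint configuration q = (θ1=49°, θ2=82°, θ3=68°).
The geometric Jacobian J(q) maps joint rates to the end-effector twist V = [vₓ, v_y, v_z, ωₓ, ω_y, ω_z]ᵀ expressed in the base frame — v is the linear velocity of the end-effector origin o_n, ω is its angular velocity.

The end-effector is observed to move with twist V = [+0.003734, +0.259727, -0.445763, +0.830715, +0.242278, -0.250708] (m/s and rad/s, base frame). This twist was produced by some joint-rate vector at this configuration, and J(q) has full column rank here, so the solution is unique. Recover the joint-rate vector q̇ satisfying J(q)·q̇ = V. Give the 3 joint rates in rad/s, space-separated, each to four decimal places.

-0.3530 -0.4680 -0.7350

o_n = [0.2701, -0.3677, -0.6625]
J₁: ẑ×o_n = [0.3677, 0.2701, -0.0000], ω = ẑ
J2: z=[-0.7547, 0.6561, 0.0000] o=[0.1050, 0.1208, 0.0000] → [-0.4346, -0.5000, 0.2603, -0.7547, 0.6561, 0.0000]
J3: z=[-0.6497, -0.7474, -0.1392] o=[0.1451, 0.1670, -0.4357] → [0.0951, -0.1647, 0.4407, -0.6497, -0.7474, -0.1392]
q̇ = J⁺·V = [-0.3530, -0.4680, -0.7350]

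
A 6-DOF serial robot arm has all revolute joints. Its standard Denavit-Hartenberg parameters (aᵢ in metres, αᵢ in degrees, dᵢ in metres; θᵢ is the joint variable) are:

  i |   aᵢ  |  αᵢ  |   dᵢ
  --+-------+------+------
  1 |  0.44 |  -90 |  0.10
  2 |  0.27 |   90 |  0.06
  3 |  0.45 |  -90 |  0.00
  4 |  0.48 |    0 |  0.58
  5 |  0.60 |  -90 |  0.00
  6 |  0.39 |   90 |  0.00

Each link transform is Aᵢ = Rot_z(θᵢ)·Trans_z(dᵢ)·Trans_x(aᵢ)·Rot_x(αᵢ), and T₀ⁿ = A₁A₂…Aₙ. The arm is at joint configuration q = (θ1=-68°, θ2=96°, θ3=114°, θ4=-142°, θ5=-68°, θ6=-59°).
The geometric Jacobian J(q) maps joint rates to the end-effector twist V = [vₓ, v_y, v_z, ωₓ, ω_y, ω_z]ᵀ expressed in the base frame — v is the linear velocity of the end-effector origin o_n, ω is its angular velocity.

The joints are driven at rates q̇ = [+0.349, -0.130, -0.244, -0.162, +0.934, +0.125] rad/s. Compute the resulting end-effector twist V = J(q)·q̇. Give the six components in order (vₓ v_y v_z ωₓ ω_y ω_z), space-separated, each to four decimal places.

o_n = [-0.6779, -0.6711, 0.4216]
J₁: ẑ×o_n = [0.6711, -0.6779, 0.0000], ω = ẑ
J2: z=[0.9272, 0.3746, 0.0000] o=[0.1648, -0.4080, 0.1000] → [0.1205, -0.2982, 0.0717, 0.9272, 0.3746, 0.0000]
J3: z=[0.3726, -0.9221, -0.1045] o=[0.2099, -0.3593, -0.1685] → [-0.5767, -0.1271, -0.9348, 0.3726, -0.9221, -0.1045]
J4: z=[-0.3413, -0.2409, 0.9085] o=[0.5982, -0.2231, 0.0135] → [0.3088, -1.0201, -0.1545, -0.3413, -0.2409, 0.9085]
J5: z=[-0.3413, -0.2409, 0.9085] o=[0.1839, -0.7498, 0.3566] → [-0.0872, -0.7608, -0.2345, -0.3413, -0.2409, 0.9085]
J6: z=[-0.1088, -0.9500, -0.2928] o=[-0.3762, -0.6305, 0.1777] → [-0.2435, 0.1149, -0.2821, -0.1088, -0.9500, -0.2928]
V = J·q̇ = [0.1974, -0.6978, -0.0105, -0.4886, -0.1284, 1.0393]

0.1974 -0.6978 -0.0105 -0.4886 -0.1284 1.0393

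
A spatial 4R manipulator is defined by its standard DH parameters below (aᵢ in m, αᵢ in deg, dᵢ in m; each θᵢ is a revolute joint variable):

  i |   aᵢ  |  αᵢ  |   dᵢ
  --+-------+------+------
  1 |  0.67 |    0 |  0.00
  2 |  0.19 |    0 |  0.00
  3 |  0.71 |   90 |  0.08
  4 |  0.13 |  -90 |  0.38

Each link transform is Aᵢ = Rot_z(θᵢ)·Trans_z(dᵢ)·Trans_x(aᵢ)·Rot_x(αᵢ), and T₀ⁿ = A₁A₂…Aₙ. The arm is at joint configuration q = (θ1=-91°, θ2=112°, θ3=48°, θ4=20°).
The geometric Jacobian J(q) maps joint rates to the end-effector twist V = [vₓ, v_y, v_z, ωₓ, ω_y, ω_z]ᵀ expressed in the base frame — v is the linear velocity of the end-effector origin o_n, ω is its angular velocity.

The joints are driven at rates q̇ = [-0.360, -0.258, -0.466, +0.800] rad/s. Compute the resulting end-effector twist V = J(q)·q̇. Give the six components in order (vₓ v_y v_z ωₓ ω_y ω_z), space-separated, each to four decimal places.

o_n = [0.8187, 0.0389, 0.1245]
J₁: ẑ×o_n = [-0.0389, 0.8187, 0.0000], ω = ẑ
J2: z=[0.0000, 0.0000, 1.0000] o=[-0.0117, -0.6699, 0.0000] → [-0.7088, 0.8304, 0.0000, 0.0000, 0.0000, 1.0000]
J3: z=[0.0000, 0.0000, 1.0000] o=[0.1657, -0.6018, 0.0000] → [-0.6407, 0.6530, 0.0000, 0.0000, 0.0000, 1.0000]
J4: z=[0.9336, -0.3584, 0.0000] o=[0.4201, 0.0610, 0.0800] → [-0.0159, -0.0415, 0.1222, 0.9336, -0.3584, 0.0000]
V = J·q̇ = [0.4827, -0.8464, 0.0977, 0.7469, -0.2867, -1.0840]

0.4827 -0.8464 0.0977 0.7469 -0.2867 -1.0840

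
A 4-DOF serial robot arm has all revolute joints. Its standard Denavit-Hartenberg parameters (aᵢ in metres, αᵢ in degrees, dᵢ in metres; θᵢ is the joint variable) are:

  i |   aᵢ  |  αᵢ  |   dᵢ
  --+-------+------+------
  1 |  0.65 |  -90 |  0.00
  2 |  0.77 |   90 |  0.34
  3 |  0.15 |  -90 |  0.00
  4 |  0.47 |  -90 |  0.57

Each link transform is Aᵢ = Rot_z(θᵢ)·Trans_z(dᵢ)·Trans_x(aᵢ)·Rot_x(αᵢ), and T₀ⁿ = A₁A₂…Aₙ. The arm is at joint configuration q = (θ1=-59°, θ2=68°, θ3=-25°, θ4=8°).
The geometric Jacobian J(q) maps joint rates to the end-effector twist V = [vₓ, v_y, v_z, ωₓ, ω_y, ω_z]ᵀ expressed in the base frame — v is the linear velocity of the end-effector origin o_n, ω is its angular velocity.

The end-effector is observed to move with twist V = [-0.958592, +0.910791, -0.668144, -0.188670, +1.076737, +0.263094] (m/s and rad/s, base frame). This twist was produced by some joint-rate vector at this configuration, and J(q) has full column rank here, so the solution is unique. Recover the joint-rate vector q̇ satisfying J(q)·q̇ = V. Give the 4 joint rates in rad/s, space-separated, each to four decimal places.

o_n = [1.1175, -0.7016, -1.4789]
J₁: ẑ×o_n = [0.7016, 1.1175, -0.0000], ω = ẑ
J2: z=[0.8572, 0.5150, 0.0000] o=[0.3348, -0.5572, 0.0000] → [-0.7617, 1.2677, -0.5270, 0.8572, 0.5150, 0.0000]
J3: z=[0.4775, -0.7948, 0.3746] o=[0.7748, -0.6293, -0.7139] → [0.6351, 0.4937, 0.2378, 0.4775, -0.7948, 0.3746]
J4: z=[0.8584, 0.3311, -0.3918] o=[0.7467, -0.7056, -0.8400] → [-0.2100, 0.4032, -0.1194, 0.8584, 0.3311, -0.3918]
q̇ = J⁺·V = [0.3890, 0.9620, -0.9930, -0.6280]

0.3890 0.9620 -0.9930 -0.6280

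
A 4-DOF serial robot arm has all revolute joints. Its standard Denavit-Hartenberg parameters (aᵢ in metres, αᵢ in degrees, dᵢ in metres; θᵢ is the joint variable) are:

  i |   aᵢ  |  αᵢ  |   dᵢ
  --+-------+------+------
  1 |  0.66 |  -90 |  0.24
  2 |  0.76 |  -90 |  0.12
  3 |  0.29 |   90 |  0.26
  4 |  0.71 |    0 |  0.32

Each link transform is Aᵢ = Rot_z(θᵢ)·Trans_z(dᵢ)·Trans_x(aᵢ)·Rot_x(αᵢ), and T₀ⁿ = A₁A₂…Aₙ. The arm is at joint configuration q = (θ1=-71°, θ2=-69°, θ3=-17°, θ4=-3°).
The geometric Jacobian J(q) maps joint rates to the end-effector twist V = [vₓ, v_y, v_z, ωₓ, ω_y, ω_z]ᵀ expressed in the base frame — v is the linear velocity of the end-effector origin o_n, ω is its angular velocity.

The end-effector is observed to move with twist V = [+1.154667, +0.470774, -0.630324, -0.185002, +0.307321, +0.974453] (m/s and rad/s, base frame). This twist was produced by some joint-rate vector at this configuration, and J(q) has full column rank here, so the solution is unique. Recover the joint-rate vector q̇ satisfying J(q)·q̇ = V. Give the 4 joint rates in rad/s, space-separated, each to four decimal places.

0.5880 0.6940 -0.4660 -0.8040

o_n = [1.1508, -1.1365, 1.6742]
J₁: ẑ×o_n = [1.1365, 1.1508, -0.0000], ω = ẑ
J2: z=[0.9455, 0.3256, 0.0000] o=[0.2149, -0.6240, 0.2400] → [0.4669, -1.3561, -0.7892, 0.9455, 0.3256, 0.0000]
J3: z=[0.3039, -0.8827, -0.3584] o=[0.4170, -0.8425, 0.9495] → [-0.7451, -0.4832, 0.5584, 0.3039, -0.8827, -0.3584]
J4: z=[0.8701, 0.4104, -0.2730] o=[0.6086, -1.1384, 1.1153] → [0.2299, -0.6344, -0.2209, 0.8701, 0.4104, -0.2730]
q̇ = J⁺·V = [0.5880, 0.6940, -0.4660, -0.8040]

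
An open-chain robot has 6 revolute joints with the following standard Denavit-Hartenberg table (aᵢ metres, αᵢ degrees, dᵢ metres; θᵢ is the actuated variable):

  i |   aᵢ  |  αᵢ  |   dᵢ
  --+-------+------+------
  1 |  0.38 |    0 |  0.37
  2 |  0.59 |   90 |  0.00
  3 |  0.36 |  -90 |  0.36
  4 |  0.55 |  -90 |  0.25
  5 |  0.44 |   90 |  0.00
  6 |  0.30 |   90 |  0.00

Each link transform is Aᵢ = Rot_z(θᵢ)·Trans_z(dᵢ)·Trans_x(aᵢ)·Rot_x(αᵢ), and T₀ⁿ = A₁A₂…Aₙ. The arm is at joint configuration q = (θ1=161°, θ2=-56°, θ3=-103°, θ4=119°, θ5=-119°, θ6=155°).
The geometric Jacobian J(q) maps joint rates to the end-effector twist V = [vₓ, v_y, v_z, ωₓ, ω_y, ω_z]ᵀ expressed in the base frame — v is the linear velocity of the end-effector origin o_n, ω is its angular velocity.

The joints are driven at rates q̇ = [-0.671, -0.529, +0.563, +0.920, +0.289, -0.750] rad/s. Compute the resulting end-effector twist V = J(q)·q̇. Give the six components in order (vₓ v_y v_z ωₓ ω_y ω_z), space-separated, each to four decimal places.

o_n = [-0.5995, 1.0655, 0.2593]
J₁: ẑ×o_n = [-1.0655, -0.5995, 0.0000], ω = ẑ
J2: z=[0.0000, 0.0000, 1.0000] o=[-0.3593, 0.1237, 0.3700] → [-0.9418, -0.2402, 0.0000, 0.0000, 0.0000, 1.0000]
J3: z=[0.9659, 0.2588, 0.0000] o=[-0.5120, 0.6936, 0.3700] → [-0.0287, 0.1070, 0.3819, 0.9659, 0.2588, 0.0000]
J4: z=[-0.2522, 0.9412, -0.2250] o=[-0.1433, 0.7086, 0.0192] → [0.3062, 0.1632, 0.3394, -0.2522, 0.9412, -0.2250]
J5: z=[0.4174, 0.3155, 0.8522] o=[-0.6865, 0.8773, 0.2228] → [-0.1489, 0.0589, 0.0511, 0.4174, 0.3155, 0.8522]
J6: z=[0.8858, -0.3504, -0.3041] o=[-0.5973, 1.2653, 0.0355] → [-0.1392, -0.1976, -0.1777, 0.8858, -0.3504, -0.3041]
V = J·q̇ = [1.5401, 0.9049, 0.6753, -0.2320, 1.3656, -0.9326]

1.5401 0.9049 0.6753 -0.2320 1.3656 -0.9326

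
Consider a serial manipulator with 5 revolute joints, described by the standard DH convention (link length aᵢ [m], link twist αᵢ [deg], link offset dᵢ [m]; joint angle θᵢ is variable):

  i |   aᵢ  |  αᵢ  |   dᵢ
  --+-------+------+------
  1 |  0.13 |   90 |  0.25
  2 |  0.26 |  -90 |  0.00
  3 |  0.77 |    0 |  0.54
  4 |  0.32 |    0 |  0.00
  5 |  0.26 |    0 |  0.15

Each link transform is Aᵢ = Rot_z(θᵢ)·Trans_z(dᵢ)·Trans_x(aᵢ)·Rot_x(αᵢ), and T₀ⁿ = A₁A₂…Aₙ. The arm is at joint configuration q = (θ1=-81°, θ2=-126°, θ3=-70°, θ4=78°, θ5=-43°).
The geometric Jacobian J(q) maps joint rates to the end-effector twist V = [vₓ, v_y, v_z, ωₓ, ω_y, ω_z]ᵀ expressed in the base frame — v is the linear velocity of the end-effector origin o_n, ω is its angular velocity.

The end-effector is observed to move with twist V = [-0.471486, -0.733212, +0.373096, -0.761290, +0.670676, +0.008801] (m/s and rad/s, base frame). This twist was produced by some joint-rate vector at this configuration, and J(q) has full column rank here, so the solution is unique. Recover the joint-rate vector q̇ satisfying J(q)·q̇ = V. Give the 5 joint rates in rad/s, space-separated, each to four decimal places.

o_n = [-0.8071, -0.1979, -1.0076]
J₁: ẑ×o_n = [0.1979, -0.8071, 0.0000], ω = ẑ
J2: z=[-0.9877, -0.1564, 0.0000] o=[0.0203, -0.1284, 0.2500] → [0.1967, -1.2422, -0.0608, -0.9877, -0.1564, 0.0000]
J3: z=[0.1266, -0.7991, -0.5878] o=[-0.0036, 0.0225, 0.0397] → [0.7073, 0.6049, -0.6700, 0.1266, -0.7991, -0.5878]
J4: z=[0.1266, -0.7991, -0.5878] o=[-0.6741, -0.3692, -0.4908] → [0.5137, 0.1436, -0.0846, 0.1266, -0.7991, -0.5878]
J5: z=[0.1266, -0.7991, -0.5878] o=[-0.6593, -0.1783, -0.7472] → [0.1966, 0.1199, -0.1206, 0.1266, -0.7991, -0.5878]
q̇ = J⁺·V = [-0.5590, 0.6470, -0.5430, -0.0660, -0.3570]

-0.5590 0.6470 -0.5430 -0.0660 -0.3570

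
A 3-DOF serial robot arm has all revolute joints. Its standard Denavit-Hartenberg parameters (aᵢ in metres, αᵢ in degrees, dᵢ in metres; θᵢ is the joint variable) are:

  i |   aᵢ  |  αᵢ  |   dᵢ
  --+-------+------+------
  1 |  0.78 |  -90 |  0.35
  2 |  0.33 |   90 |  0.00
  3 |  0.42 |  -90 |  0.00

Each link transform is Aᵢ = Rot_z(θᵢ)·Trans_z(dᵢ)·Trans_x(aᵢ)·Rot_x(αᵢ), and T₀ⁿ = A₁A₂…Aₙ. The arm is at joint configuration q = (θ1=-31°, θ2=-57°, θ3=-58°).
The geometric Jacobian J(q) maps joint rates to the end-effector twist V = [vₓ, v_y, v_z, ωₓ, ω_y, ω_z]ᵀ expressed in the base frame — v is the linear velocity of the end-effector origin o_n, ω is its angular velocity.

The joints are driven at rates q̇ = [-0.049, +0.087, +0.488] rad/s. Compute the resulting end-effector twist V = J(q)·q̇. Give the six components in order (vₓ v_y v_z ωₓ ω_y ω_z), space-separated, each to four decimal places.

0.1294 -0.0128 0.1196 -0.3060 0.2854 0.2168

o_n = [0.7431, -0.8620, 0.8134]
J₁: ẑ×o_n = [0.8620, 0.7431, -0.0000], ω = ẑ
J2: z=[0.5150, 0.8572, 0.0000] o=[0.6686, -0.4017, 0.3500] → [0.3972, -0.2387, -0.3009, 0.5150, 0.8572, 0.0000]
J3: z=[-0.7189, 0.4319, 0.5446] o=[0.8226, -0.4943, 0.6268] → [0.2809, 0.0909, 0.2987, -0.7189, 0.4319, 0.5446]
V = J·q̇ = [0.1294, -0.0128, 0.1196, -0.3060, 0.2854, 0.2168]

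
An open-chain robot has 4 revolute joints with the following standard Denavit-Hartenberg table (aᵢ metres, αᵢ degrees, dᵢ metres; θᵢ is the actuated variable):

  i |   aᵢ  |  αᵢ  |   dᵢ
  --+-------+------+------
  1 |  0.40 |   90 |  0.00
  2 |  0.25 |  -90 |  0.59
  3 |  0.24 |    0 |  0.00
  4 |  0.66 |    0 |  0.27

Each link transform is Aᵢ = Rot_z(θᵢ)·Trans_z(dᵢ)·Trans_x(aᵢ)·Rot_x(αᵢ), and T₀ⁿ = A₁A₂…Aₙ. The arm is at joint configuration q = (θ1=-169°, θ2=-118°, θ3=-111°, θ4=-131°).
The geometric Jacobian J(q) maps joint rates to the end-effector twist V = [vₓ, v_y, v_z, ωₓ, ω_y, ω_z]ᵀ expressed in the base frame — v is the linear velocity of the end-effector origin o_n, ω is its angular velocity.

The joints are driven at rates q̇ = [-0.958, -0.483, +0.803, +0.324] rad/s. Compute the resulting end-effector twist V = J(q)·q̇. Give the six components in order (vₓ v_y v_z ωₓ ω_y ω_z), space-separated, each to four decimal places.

o_n = [-0.7380, 0.0922, 0.0020]
J₁: ẑ×o_n = [-0.0922, -0.7380, 0.0000], ω = ẑ
J2: z=[-0.1908, 0.9816, 0.0000] o=[-0.3927, -0.0763, 0.0000] → [0.0020, 0.0004, 0.3069, -0.1908, 0.9816, 0.0000]
J3: z=[-0.8667, -0.1685, -0.4695] o=[-0.3900, 0.5252, -0.2207] → [-0.2408, 0.3565, 0.3167, -0.8667, -0.1685, -0.4695]
J4: z=[-0.8667, -0.1685, -0.4695] o=[-0.4724, 0.7375, -0.1448] → [-0.3277, 0.2520, 0.5145, -0.8667, -0.1685, -0.4695]
V = J·q̇ = [-0.2122, 1.0747, 0.2728, -0.8846, -0.6640, -1.4871]

-0.2122 1.0747 0.2728 -0.8846 -0.6640 -1.4871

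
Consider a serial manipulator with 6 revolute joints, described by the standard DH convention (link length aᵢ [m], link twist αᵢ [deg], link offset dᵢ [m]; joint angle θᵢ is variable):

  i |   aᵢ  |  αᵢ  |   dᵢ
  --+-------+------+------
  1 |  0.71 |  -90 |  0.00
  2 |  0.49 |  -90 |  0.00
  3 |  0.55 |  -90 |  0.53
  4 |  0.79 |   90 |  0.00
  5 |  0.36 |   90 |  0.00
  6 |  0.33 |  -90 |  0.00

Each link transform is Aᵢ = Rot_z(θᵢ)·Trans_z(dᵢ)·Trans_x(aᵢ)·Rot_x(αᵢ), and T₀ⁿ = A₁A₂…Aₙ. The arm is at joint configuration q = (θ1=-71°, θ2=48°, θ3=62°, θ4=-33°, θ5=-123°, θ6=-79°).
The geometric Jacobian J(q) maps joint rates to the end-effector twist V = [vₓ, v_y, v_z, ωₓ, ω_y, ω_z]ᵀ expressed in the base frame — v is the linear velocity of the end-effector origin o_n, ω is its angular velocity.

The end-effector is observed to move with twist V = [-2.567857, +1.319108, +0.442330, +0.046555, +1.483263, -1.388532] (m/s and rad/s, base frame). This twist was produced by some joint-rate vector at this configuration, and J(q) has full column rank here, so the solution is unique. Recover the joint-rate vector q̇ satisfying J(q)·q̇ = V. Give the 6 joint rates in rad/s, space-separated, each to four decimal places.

-0.8140 0.8150 0.9750 0.7440 0.3590 -0.3050

o_n = [-0.4486, -1.4285, -1.3909]
J₁: ẑ×o_n = [1.4285, -0.4486, 0.0000], ω = ẑ
J2: z=[0.9455, 0.3256, 0.0000] o=[0.2312, -0.6713, 0.0000] → [-0.4528, 1.3151, -0.4946, 0.9455, 0.3256, 0.0000]
J3: z=[-0.2419, 0.7027, -0.6691] o=[0.3379, -0.9813, -0.3641] → [-1.0207, 0.2779, 0.6609, -0.2419, 0.7027, -0.6691]
J4: z=[-0.6362, 0.4058, 0.6562] o=[-0.1932, -0.9304, -0.9107] → [0.1320, -0.4731, 0.4206, -0.6362, 0.4058, 0.6562]
J5: z=[0.1961, 0.9076, -0.3712] o=[-0.7827, -1.0153, -1.4297] → [-0.1181, -0.1316, -0.3842, 0.1961, 0.9076, -0.3712]
J6: z=[0.2793, 0.3112, 0.9084] o=[-0.4443, -1.1167, -1.4990] → [0.3168, -0.0341, -0.0857, 0.2793, 0.3112, 0.9084]
q̇ = J⁺·V = [-0.8140, 0.8150, 0.9750, 0.7440, 0.3590, -0.3050]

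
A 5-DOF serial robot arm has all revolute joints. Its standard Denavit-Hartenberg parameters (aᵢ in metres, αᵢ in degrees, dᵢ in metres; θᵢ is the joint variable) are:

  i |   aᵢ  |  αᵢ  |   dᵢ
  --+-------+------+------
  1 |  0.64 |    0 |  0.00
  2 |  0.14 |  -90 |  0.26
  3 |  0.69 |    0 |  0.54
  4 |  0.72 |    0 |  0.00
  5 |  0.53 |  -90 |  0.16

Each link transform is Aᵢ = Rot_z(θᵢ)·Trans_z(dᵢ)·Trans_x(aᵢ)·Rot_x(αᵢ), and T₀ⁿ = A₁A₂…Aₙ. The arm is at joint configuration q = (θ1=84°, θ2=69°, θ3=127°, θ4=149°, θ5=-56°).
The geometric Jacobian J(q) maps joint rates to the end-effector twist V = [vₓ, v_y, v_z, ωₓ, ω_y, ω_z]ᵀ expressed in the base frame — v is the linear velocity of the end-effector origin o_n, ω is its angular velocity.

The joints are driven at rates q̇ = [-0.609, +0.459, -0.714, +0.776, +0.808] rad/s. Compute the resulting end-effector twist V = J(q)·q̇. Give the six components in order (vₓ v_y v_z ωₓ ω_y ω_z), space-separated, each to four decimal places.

o_n = [0.2891, -0.2623, 0.7657]
J₁: ẑ×o_n = [0.2623, 0.2891, -0.0000], ω = ẑ
J2: z=[0.0000, 0.0000, 1.0000] o=[0.0669, 0.6365, 0.0000] → [0.8988, 0.2222, -0.0000, 0.0000, 0.0000, 1.0000]
J3: z=[-0.4540, -0.8910, 0.0000] o=[-0.0578, 0.7001, 0.2600] → [-0.4506, 0.2296, 0.7460, -0.4540, -0.8910, 0.0000]
J4: z=[-0.4540, -0.8910, 0.0000] o=[0.0670, 0.0304, -0.2911] → [-0.9416, 0.4797, 0.3307, -0.4540, -0.8910, 0.0000]
J5: z=[-0.4540, -0.8910, 0.0000] o=[-0.0001, 0.0646, 0.4250] → [-0.3035, 0.1547, 0.4060, -0.4540, -0.8910, 0.0000]
V = J·q̇ = [-0.4014, 0.2593, 0.0521, -0.3950, -0.7752, -0.1500]

-0.4014 0.2593 0.0521 -0.3950 -0.7752 -0.1500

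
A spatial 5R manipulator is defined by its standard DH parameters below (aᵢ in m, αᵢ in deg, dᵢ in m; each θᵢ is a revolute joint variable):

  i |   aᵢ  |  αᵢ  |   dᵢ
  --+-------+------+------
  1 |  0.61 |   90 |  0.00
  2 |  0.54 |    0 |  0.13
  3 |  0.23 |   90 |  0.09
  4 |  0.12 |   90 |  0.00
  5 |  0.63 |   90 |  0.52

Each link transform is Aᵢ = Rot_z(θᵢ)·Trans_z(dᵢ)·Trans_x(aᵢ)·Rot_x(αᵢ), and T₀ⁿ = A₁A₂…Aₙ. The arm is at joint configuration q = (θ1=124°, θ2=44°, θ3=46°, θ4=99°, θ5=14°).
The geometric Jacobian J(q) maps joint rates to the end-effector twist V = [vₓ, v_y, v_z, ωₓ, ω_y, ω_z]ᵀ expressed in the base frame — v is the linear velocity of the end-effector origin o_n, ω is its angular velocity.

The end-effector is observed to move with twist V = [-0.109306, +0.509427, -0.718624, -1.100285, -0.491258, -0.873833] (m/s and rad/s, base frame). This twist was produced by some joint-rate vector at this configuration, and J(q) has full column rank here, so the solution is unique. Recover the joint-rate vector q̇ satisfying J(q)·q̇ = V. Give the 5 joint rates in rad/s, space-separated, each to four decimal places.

o_n = [0.2051, 1.5265, 1.0043]
J₁: ẑ×o_n = [-1.5265, 0.2051, 0.0000], ω = ẑ
J2: z=[0.8290, 0.5592, 0.0000] o=[-0.3411, 0.5057, 0.0000] → [0.5616, -0.8326, 0.5409, 0.8290, 0.5592, 0.0000]
J3: z=[0.8290, 0.5592, 0.0000] o=[-0.4505, 0.9004, 0.3751] → [0.3518, -0.5216, 0.1524, 0.8290, 0.5592, 0.0000]
J4: z=[-0.5592, 0.8290, -0.0000] o=[-0.3759, 0.9508, 0.6051] → [0.3310, 0.2232, -0.8036, -0.5592, 0.8290, -0.0000]
J5: z=[0.1297, 0.0875, 0.9877] o=[-0.2777, 1.0170, 0.5863] → [-0.4666, 0.4226, 0.0238, 0.1297, 0.0875, 0.9877]
q̇ = J⁺·V = [0.0220, -0.9540, -0.0910, 0.2080, -0.9070]

0.0220 -0.9540 -0.0910 0.2080 -0.9070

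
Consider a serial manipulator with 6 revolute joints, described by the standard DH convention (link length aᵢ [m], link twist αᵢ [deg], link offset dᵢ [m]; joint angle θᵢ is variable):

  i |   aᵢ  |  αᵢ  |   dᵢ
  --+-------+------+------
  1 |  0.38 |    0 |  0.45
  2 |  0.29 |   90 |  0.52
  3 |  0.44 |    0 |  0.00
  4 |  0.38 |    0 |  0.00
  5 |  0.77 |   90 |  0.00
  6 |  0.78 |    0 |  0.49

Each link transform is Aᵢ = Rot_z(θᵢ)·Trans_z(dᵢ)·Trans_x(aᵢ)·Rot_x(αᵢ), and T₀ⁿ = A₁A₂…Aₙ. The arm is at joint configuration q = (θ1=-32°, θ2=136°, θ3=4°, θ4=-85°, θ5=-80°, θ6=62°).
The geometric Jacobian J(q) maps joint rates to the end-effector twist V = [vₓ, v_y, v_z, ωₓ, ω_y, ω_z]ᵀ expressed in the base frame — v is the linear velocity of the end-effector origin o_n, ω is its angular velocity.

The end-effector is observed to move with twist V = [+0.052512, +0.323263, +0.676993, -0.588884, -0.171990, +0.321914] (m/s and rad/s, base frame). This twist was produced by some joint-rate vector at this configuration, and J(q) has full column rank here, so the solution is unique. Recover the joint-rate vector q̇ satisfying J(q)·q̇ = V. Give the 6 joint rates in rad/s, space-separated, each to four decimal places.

-0.0370 0.2880 -0.2280 0.2940 -0.6790 0.0750

o_n = [1.0983, -0.4670, 0.7188]
J₁: ẑ×o_n = [0.4670, 1.0983, -0.0000], ω = ẑ
J2: z=[0.0000, 0.0000, 1.0000] o=[0.3223, -0.2014, 0.4500] → [0.2656, 0.7760, -0.0000, 0.0000, 0.0000, 1.0000]
J3: z=[0.9703, 0.2419, 0.0000] o=[0.2521, 0.0800, 0.9700] → [-0.0608, 0.2438, -0.7354, 0.9703, 0.2419, 0.0000]
J4: z=[0.9703, 0.2419, 0.0000] o=[0.1459, 0.5059, 1.0007] → [-0.0682, 0.2735, -1.1744, 0.9703, 0.2419, 0.0000]
J5: z=[0.9703, 0.2419, 0.0000] o=[0.1315, 0.5636, 0.6254] → [0.0226, -0.0906, -1.2338, 0.9703, 0.2419, 0.0000]
J6: z=[0.0788, -0.3159, 0.9455] o=[0.3077, -0.1428, 0.3747] → [0.1978, 0.7204, 0.2242, 0.0788, -0.3159, 0.9455]
q̇ = J⁺·V = [-0.0370, 0.2880, -0.2280, 0.2940, -0.6790, 0.0750]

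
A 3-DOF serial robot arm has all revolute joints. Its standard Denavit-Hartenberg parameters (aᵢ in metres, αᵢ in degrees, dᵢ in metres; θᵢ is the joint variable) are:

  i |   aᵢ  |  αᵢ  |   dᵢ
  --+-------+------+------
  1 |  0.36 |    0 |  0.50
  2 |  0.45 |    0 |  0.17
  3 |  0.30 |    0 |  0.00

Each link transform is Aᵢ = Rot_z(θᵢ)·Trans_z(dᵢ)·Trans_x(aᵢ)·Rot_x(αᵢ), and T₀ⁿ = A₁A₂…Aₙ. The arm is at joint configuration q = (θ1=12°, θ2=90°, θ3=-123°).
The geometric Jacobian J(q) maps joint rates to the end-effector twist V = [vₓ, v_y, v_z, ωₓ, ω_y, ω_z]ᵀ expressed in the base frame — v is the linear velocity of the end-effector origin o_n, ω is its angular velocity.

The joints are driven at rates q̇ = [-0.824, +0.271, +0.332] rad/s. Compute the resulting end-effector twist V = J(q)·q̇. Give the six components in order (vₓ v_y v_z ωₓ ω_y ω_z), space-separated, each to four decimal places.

o_n = [0.5386, 0.4075, 0.6700]
J₁: ẑ×o_n = [-0.4075, 0.5386, 0.0000], ω = ẑ
J2: z=[0.0000, 0.0000, 1.0000] o=[0.3521, 0.0748, 0.5000] → [-0.3327, 0.1865, 0.0000, 0.0000, 0.0000, 1.0000]
J3: z=[0.0000, 0.0000, 1.0000] o=[0.2586, 0.5150, 0.6700] → [0.1075, 0.2801, -0.0000, 0.0000, 0.0000, 1.0000]
V = J·q̇ = [0.2813, -0.3003, 0.0000, 0.0000, 0.0000, -0.2210]

0.2813 -0.3003 0.0000 0.0000 0.0000 -0.2210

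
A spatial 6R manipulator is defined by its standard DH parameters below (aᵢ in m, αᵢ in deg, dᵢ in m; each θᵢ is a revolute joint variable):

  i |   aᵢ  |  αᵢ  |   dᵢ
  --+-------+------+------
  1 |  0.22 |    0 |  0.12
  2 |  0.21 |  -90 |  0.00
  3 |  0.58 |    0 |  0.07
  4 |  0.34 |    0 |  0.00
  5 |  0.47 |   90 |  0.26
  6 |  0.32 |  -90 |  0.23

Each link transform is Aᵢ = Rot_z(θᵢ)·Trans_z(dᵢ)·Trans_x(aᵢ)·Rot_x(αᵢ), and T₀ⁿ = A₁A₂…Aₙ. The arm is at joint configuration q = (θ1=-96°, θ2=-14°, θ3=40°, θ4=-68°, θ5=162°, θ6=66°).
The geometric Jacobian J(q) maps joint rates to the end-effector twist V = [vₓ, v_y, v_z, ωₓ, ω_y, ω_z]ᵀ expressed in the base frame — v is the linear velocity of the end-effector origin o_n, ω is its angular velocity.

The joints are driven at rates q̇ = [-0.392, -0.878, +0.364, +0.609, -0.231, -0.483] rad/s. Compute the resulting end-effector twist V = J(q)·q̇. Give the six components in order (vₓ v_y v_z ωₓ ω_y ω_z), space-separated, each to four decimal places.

-1.0772 0.0794 -0.3688 0.8161 0.0727 -0.9345

o_n = [0.3213, -1.0923, -0.6847]
J₁: ẑ×o_n = [1.0923, 0.3213, -0.0000], ω = ẑ
J2: z=[0.0000, 0.0000, 1.0000] o=[-0.0230, -0.2188, 0.1200] → [0.8735, 0.3443, -0.0000, 0.0000, 0.0000, 1.0000]
J3: z=[0.9397, -0.3420, 0.0000] o=[-0.0948, -0.4161, 0.1200] → [0.2752, 0.7562, -0.4931, 0.9397, -0.3420, 0.0000]
J4: z=[0.9397, -0.3420, 0.0000] o=[-0.1810, -0.8576, -0.2528] → [0.1477, 0.4058, -0.0487, 0.9397, -0.3420, 0.0000]
J5: z=[0.9397, -0.3420, 0.0000] o=[-0.2837, -1.1397, -0.0932] → [0.2023, 0.5558, 0.2515, 0.9397, -0.3420, 0.0000]
J6: z=[-0.2460, -0.6760, -0.6947] o=[0.0723, -0.9218, -0.4313] → [0.0529, -0.2353, 0.2103, -0.2460, -0.6760, -0.6947]
V = J·q̇ = [-1.0772, 0.0794, -0.3688, 0.8161, 0.0727, -0.9345]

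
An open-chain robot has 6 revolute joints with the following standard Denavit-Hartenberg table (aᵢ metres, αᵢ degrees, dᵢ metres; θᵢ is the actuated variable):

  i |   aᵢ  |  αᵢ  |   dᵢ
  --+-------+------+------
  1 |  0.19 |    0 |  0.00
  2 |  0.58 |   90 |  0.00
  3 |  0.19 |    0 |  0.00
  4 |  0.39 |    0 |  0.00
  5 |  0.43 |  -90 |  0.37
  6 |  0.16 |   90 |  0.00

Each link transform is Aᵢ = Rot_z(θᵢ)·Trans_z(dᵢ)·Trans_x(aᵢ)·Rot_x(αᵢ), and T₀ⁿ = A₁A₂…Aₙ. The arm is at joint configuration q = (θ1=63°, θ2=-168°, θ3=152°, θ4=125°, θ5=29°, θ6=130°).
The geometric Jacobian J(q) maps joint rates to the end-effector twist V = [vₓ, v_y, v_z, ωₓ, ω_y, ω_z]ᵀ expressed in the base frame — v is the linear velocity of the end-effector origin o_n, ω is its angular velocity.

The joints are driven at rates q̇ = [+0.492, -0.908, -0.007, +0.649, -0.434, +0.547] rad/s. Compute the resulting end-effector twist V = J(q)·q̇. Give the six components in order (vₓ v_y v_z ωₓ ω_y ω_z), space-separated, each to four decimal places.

-0.4415 -0.0291 0.1259 -0.3154 -0.3736 -0.0945

o_n = [-0.3215, -0.3965, -0.5626]
J₁: ẑ×o_n = [0.3965, -0.3215, 0.0000], ω = ẑ
J2: z=[0.0000, 0.0000, 1.0000] o=[0.0863, 0.1693, 0.0000] → [0.5658, -0.4078, 0.0000, 0.0000, 0.0000, 1.0000]
J3: z=[-0.9659, 0.2588, 0.0000] o=[-0.0639, -0.3909, 0.0000] → [-0.1456, -0.5434, 0.0721, -0.9659, 0.2588, 0.0000]
J4: z=[-0.9659, 0.2588, 0.0000] o=[-0.0204, -0.2289, 0.0892] → [-0.1687, -0.6296, 0.2398, -0.9659, 0.2588, 0.0000]
J5: z=[-0.9659, 0.2588, 0.0000] o=[-0.0327, -0.2748, -0.2979] → [-0.0685, -0.2557, 0.1923, -0.9659, 0.2588, 0.0000]
J6: z=[-0.2094, -0.7815, 0.5878] o=[-0.4555, -0.4232, -0.6458] → [-0.0807, 0.0962, 0.0992, -0.2094, -0.7815, 0.5878]
V = J·q̇ = [-0.4415, -0.0291, 0.1259, -0.3154, -0.3736, -0.0945]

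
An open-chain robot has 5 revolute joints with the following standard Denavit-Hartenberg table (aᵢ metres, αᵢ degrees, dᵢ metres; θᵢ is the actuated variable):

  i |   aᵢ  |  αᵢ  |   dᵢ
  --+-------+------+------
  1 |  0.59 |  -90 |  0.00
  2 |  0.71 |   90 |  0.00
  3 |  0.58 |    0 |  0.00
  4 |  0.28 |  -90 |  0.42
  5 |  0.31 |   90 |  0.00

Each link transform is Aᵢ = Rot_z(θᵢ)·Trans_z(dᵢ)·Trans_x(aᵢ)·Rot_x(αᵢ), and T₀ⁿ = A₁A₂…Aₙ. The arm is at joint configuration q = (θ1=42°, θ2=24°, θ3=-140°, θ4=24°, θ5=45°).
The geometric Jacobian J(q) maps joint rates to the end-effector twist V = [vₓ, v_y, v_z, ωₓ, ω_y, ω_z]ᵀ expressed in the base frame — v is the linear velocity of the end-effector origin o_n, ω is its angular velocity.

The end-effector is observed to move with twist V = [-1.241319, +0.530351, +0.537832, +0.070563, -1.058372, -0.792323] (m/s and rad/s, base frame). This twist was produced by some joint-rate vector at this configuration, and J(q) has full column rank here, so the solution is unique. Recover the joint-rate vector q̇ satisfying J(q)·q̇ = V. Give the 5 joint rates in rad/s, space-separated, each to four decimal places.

0.6540 -0.8390 -0.9280 -0.6600 -0.0120

o_n = [1.0807, -0.1324, 0.1644]
J₁: ẑ×o_n = [0.1324, 1.0807, -0.0000], ω = ẑ
J2: z=[-0.6691, 0.7431, 0.0000] o=[0.4385, 0.3948, 0.0000] → [0.1222, 0.1100, -0.1245, -0.6691, 0.7431, 0.0000]
J3: z=[0.3023, 0.2722, 0.9135] o=[0.9205, 0.8288, -0.2888] → [1.0014, 0.0094, -0.3341, 0.3023, 0.2722, 0.9135]
J4: z=[0.3023, 0.2722, 0.9135] o=[0.8683, 0.2801, -0.1081] → [0.4510, 0.1116, -0.1825, 0.3023, 0.2722, 0.9135]
J5: z=[0.9035, 0.2236, -0.3656] o=[1.0803, 0.1324, 0.3255] → [-0.1329, 0.1455, -0.2393, 0.9035, 0.2236, -0.3656]
q̇ = J⁺·V = [0.6540, -0.8390, -0.9280, -0.6600, -0.0120]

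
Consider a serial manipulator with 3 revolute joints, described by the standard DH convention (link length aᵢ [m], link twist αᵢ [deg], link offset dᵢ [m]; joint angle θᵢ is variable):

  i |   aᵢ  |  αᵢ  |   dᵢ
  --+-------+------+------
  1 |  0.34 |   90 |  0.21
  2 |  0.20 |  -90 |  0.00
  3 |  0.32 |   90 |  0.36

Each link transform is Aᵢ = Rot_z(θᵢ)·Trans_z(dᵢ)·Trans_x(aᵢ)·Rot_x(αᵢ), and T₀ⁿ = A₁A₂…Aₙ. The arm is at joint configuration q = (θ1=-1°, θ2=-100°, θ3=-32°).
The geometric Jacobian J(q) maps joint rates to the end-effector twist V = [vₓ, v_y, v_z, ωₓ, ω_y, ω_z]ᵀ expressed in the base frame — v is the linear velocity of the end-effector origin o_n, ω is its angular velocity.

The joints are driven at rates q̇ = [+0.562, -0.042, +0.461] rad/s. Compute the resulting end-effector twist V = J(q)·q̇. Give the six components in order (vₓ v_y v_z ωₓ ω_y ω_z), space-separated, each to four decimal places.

0.0678 0.4683 -0.0884 0.4547 0.0341 0.4819

o_n = [0.6096, -0.1802, -0.3167]
J₁: ẑ×o_n = [0.1802, 0.6096, -0.0000], ω = ẑ
J2: z=[-0.0175, -0.9998, 0.0000] o=[0.3399, -0.0059, 0.2100] → [0.5266, -0.0092, 0.2727, -0.0175, -0.9998, 0.0000]
J3: z=[0.9847, -0.0172, -0.1736] o=[0.3052, -0.0053, 0.0130] → [-0.0247, 0.2718, -0.1670, 0.9847, -0.0172, -0.1736]
V = J·q̇ = [0.0678, 0.4683, -0.0884, 0.4547, 0.0341, 0.4819]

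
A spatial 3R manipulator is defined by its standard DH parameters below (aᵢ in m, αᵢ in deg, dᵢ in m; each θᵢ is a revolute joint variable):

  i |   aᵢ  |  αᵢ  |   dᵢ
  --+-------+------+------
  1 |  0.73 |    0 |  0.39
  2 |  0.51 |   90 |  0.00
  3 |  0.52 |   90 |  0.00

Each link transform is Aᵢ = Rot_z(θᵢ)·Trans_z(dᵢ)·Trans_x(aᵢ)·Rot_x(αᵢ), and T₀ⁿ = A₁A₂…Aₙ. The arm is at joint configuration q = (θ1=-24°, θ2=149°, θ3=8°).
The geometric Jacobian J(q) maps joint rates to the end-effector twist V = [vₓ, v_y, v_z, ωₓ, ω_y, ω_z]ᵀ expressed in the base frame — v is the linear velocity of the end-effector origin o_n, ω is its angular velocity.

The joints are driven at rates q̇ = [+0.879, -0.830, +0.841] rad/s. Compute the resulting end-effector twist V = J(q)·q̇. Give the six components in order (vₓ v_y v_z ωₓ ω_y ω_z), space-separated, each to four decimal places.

0.2548 0.5075 0.4331 0.6889 0.4824 0.0490

o_n = [0.0790, 0.5427, 0.4624]
J₁: ẑ×o_n = [-0.5427, 0.0790, 0.0000], ω = ẑ
J2: z=[0.0000, 0.0000, 1.0000] o=[0.6669, -0.2969, 0.3900] → [-0.8396, -0.5879, 0.0000, 0.0000, 0.0000, 1.0000]
J3: z=[0.8192, 0.5736, 0.0000] o=[0.3744, 0.1208, 0.3900] → [0.0415, -0.0593, 0.5149, 0.8192, 0.5736, 0.0000]
V = J·q̇ = [0.2548, 0.5075, 0.4331, 0.6889, 0.4824, 0.0490]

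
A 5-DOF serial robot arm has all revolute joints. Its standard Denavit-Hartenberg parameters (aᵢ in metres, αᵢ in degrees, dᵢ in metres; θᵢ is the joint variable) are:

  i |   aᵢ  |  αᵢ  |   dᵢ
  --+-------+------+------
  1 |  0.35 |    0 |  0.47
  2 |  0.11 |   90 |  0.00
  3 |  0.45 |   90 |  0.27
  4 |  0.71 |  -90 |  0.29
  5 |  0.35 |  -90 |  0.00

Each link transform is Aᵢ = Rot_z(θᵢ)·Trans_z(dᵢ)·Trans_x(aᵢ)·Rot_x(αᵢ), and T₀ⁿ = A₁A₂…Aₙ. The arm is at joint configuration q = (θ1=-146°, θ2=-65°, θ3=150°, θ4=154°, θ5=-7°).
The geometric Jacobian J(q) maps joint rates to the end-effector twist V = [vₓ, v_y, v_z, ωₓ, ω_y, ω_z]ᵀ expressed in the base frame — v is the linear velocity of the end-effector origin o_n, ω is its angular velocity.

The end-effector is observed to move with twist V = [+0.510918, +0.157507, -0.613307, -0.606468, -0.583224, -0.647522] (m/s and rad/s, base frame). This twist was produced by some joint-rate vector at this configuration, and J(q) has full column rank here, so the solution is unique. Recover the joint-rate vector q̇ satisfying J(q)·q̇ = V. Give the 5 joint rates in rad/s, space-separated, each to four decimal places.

-0.6310 -0.4510 -0.8680 0.4860 -0.0620

o_n = [-0.5207, 0.7985, 0.5079]
J₁: ẑ×o_n = [-0.7985, -0.5207, 0.0000], ω = ẑ
J2: z=[0.0000, 0.0000, 1.0000] o=[-0.2902, -0.1957, 0.4700] → [-0.9943, -0.2305, 0.0000, 0.0000, 0.0000, 1.0000]
J3: z=[0.5150, 0.8572, 0.0000] o=[-0.3845, -0.1391, 0.4700] → [0.0325, -0.0195, 0.5997, 0.5150, 0.8572, 0.0000]
J4: z=[-0.4286, 0.2575, 0.8660] o=[0.0887, -0.1083, 0.6950] → [-0.8336, -0.6079, -0.2318, -0.4286, 0.2575, 0.8660]
J5: z=[-0.7883, -0.5749, -0.2192] o=[-0.3490, 0.5178, 0.6271] → [0.1301, -0.0563, -0.3200, -0.7883, -0.5749, -0.2192]
q̇ = J⁺·V = [-0.6310, -0.4510, -0.8680, 0.4860, -0.0620]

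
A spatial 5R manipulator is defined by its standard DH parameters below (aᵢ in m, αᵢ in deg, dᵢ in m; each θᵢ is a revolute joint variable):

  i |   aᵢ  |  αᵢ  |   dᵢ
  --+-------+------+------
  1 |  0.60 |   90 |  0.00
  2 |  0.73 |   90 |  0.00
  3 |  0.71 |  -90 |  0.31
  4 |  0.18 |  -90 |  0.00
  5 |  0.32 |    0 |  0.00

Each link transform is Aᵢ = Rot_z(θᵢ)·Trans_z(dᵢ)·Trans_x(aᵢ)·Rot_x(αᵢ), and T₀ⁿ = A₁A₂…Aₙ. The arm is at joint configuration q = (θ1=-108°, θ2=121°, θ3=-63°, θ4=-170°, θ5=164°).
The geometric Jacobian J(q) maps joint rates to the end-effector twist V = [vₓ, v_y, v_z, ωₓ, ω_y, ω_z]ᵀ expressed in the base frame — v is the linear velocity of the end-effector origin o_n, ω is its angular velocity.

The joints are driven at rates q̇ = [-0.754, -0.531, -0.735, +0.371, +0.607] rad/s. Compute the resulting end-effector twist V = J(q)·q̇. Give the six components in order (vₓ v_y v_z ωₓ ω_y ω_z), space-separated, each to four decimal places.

-0.4585 -1.2100 -0.2123 0.5307 0.1562 -0.5003

o_n = [0.6486, -0.5428, 1.0318]
J₁: ẑ×o_n = [0.5428, 0.6486, -0.0000], ω = ẑ
J2: z=[-0.9511, 0.3090, 0.0000] o=[-0.1854, -0.5706, 0.0000] → [0.3188, 0.9813, -0.2842, -0.9511, 0.3090, 0.0000]
J3: z=[-0.2649, -0.8152, 0.5150] o=[-0.0692, -0.2131, 0.6257] → [-0.1612, 0.4773, 0.6726, -0.2649, -0.8152, 0.5150]
J4: z=[-0.2900, 0.5767, 0.7637] o=[0.5016, -0.5034, 1.0617] → [0.0129, 0.1036, -0.0733, -0.2900, 0.5767, 0.7637]
J5: z=[-0.1012, -0.8120, 0.5748] o=[0.3303, -0.5195, 1.0088] → [-0.0053, 0.1853, 0.2608, -0.1012, -0.8120, 0.5748]
V = J·q̇ = [-0.4585, -1.2100, -0.2123, 0.5307, 0.1562, -0.5003]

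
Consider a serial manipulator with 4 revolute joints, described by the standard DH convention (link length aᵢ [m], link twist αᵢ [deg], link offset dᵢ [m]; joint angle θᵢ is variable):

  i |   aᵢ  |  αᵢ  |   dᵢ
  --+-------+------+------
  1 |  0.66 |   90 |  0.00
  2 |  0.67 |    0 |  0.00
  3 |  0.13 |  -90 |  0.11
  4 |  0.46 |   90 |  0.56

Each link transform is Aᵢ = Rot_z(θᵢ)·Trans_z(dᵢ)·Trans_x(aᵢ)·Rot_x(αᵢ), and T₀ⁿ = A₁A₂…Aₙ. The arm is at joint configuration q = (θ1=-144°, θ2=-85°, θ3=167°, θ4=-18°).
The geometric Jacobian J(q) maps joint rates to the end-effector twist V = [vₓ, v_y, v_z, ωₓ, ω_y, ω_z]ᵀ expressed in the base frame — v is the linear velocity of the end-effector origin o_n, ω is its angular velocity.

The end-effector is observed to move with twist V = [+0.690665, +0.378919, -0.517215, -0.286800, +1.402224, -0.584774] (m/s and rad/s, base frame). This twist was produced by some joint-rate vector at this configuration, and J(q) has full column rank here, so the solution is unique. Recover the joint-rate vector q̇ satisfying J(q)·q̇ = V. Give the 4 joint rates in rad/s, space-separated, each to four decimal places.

o_n = [-0.3447, 0.0613, -0.0276]
J₁: ẑ×o_n = [-0.0613, -0.3447, 0.0000], ω = ẑ
J2: z=[-0.5878, 0.8090, 0.0000] o=[-0.5340, -0.3879, 0.0000] → [-0.0223, -0.0162, -0.4172, -0.5878, 0.8090, 0.0000]
J3: z=[-0.5878, 0.8090, 0.0000] o=[-0.5812, -0.4223, -0.6675] → [0.5177, 0.3761, -0.4756, -0.5878, 0.8090, 0.0000]
J4: z=[0.8011, 0.5821, 0.1392] o=[-0.6605, -0.3439, -0.5387] → [0.2411, -0.3656, 0.1408, 0.8011, 0.5821, 0.1392]
q̇ = J⁺·V = [-0.6680, 0.3130, 0.9900, 0.5980]

-0.6680 0.3130 0.9900 0.5980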